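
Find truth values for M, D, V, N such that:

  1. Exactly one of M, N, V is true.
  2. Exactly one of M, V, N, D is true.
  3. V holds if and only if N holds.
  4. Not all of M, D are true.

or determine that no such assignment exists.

M: True, D: False, V: False, N: False

  (1) {M, N, V}: 1 true — exactly one ✓
  (2) {M, V, N, D}: 1 true — exactly one ✓
  (3) V=F, N=F — same ✓
  (4) {M, D}: 1/2 true — not all ✓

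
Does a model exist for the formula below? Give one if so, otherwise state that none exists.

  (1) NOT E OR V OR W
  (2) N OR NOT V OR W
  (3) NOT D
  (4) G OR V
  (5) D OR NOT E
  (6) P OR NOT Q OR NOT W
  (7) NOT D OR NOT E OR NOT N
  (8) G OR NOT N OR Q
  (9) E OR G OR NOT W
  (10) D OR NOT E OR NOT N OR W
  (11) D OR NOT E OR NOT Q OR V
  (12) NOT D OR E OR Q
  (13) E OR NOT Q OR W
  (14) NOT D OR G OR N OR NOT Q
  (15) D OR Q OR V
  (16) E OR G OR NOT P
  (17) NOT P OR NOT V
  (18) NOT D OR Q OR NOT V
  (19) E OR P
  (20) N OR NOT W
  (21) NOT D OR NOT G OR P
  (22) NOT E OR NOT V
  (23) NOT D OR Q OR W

Unit clause (NOT D) forces D = False.
In (D OR NOT E) only NOT E is left, so E = False.
In (E OR P) only P is left, so P = True.
In (E OR G OR NOT P) only G is left, so G = True.
In (NOT P OR NOT V) only NOT V is left, so V = False.
In (D OR Q OR V) only Q is left, so Q = True.
In (E OR NOT Q OR W) only W is left, so W = True.
In (N OR NOT W) only N is left, so N = True.
All clauses satisfied.

N: True; Q: True; E: False; W: True; D: False; P: True; G: True; V: False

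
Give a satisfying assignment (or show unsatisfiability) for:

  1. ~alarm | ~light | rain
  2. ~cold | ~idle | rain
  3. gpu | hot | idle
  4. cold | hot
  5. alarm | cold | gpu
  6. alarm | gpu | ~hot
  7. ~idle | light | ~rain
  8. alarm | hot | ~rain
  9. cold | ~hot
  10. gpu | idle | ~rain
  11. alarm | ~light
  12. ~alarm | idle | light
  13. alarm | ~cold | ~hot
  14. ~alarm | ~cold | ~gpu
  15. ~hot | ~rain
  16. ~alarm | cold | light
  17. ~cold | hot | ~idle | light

cold = True; hot = False; alarm = True; light = True; idle = True; rain = True; gpu = False

Try cold = False:
  (cold | hot) forces hot = True.
  clause (cold | ~hot) is falsified — backtrack.
So cold = True.
Set hot = False.
Set alarm = True.
  then (~alarm | ~cold | ~gpu) forces gpu = False.
  then (gpu | hot | idle) forces idle = True.
  then (~cold | hot | ~idle | light) forces light = True.
  then (~alarm | ~light | rain) forces rain = True.
All clauses satisfied.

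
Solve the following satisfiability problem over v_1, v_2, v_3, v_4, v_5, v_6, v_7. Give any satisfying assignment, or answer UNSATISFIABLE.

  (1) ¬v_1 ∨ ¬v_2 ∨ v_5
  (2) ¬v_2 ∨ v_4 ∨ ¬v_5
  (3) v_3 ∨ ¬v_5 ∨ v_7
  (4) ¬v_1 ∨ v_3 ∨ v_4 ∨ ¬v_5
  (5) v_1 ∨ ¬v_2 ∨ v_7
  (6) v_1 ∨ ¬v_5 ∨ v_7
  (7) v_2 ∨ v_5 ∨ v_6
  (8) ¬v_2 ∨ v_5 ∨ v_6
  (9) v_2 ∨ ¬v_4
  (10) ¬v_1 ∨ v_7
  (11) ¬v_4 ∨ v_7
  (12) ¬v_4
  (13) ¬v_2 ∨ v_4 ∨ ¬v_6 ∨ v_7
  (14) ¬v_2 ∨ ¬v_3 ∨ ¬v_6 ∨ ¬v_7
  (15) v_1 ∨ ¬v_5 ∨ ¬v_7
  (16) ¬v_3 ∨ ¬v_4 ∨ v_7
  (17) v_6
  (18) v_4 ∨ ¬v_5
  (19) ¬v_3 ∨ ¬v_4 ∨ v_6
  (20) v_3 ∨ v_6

v_1 = True, v_2 = False, v_3 = False, v_4 = False, v_5 = False, v_6 = True, v_7 = True

Unit clause (¬v_4) forces v_4 = False.
Unit clause (v_6) forces v_6 = True.
In (v_4 ∨ ¬v_5) only ¬v_5 is left, so v_5 = False.
Set v_1 = True.
  then (¬v_1 ∨ ¬v_2 ∨ v_5) forces v_2 = False.
  then (¬v_1 ∨ v_7) forces v_7 = True.
Set v_3 = False.
All clauses satisfied.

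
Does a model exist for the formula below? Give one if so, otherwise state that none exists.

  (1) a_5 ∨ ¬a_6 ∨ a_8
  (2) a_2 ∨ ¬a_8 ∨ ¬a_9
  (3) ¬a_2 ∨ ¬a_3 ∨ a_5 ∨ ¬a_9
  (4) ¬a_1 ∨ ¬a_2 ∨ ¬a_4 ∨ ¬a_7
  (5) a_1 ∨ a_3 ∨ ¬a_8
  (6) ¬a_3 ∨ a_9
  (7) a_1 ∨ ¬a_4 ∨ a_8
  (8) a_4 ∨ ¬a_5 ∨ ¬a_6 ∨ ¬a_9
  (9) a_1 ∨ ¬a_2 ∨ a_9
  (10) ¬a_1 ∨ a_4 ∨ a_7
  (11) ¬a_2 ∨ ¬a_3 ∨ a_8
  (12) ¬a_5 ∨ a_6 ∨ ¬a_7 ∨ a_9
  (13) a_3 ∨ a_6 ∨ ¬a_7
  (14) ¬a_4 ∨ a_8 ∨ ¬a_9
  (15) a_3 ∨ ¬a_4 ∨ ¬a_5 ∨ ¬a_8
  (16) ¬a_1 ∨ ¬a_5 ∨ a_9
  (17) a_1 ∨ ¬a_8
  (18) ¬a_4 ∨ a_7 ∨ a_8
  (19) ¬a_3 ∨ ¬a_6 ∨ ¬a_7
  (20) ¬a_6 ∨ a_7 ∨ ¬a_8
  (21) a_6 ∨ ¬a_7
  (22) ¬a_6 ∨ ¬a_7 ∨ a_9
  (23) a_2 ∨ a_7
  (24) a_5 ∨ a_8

a_1=F, a_2=T, a_3=F, a_4=F, a_5=T, a_6=F, a_7=F, a_8=F, a_9=T

Set a_1 = False.
  then (a_1 ∨ ¬a_8) forces a_8 = False.
  then (a_5 ∨ a_8) forces a_5 = True.
  then (a_1 ∨ ¬a_4 ∨ a_8) forces a_4 = False.
Try a_2 = False:
  (a_2 ∨ a_7) forces a_7 = True.
  (a_6 ∨ ¬a_7) forces a_6 = True.
  (a_4 ∨ ¬a_5 ∨ ¬a_6 ∨ ¬a_9) forces a_9 = False.
  clause (¬a_6 ∨ ¬a_7 ∨ a_9) is falsified — backtrack.
So a_2 = True.
  then (a_1 ∨ ¬a_2 ∨ a_9) forces a_9 = True.
  then (¬a_2 ∨ ¬a_3 ∨ a_8) forces a_3 = False.
  then (a_4 ∨ ¬a_5 ∨ ¬a_6 ∨ ¬a_9) forces a_6 = False.
  then (a_3 ∨ a_6 ∨ ¬a_7) forces a_7 = False.
All clauses satisfied.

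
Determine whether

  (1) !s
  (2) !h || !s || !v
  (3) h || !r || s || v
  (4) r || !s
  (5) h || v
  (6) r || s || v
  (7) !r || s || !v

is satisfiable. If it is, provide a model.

v=T, s=F, h=F, r=F

Unit clause (!s) forces s = False.
Set v = True.
  then (!r || s || !v) forces r = False.
Set h = False.
Check each clause:
  (!s): !s holds.
  (!h || !s || !v): !h holds.
  (h || !r || s || v): !r holds.
  (r || !s): !s holds.
  (h || v): v holds.
  (r || s || v): v holds.
  (!r || s || !v): !r holds.
All clauses satisfied.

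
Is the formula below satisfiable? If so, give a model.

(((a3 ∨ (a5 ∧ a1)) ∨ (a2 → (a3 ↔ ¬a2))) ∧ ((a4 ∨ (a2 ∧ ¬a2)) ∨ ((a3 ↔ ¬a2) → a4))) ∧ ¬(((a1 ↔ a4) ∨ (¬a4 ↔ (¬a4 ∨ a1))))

The formula is unsatisfiable.

The conjunct ¬(((a1 ↔ a4) ∨ (¬a4 ↔ (¬a4 ∨ a1)))) is unsatisfiable on its own:
  a1=F, a4=F: evaluates to False.
  a1=F, a4=T: evaluates to False.
  a1=T, a4=F: evaluates to False.
  a1=T, a4=T: evaluates to False.
So the whole conjunction is unsatisfiable.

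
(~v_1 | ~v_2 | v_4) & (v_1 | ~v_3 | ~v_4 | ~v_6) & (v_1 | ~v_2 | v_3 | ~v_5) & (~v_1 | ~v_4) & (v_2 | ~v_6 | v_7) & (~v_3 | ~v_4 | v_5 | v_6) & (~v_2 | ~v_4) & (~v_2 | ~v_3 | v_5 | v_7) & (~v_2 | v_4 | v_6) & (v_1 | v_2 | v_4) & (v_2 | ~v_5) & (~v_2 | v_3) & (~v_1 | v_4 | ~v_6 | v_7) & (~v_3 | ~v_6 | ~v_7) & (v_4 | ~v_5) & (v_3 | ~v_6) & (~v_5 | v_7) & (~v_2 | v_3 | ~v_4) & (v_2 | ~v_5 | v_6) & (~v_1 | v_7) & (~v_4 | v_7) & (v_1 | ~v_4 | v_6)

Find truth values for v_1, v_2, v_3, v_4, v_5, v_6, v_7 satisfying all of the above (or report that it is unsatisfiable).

v_1 = True, v_2 = False, v_3 = False, v_4 = False, v_5 = False, v_6 = False, v_7 = True

Set v_1 = True.
  then (~v_1 | ~v_4) forces v_4 = False.
  then (v_4 | ~v_5) forces v_5 = False.
  then (~v_1 | v_7) forces v_7 = True.
  then (~v_1 | ~v_2 | v_4) forces v_2 = False.
Set v_3 = False.
  then (v_3 | ~v_6) forces v_6 = False.
All clauses satisfied.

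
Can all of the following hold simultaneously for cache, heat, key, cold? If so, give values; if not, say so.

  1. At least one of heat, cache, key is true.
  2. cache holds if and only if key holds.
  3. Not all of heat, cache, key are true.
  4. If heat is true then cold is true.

cache = False, heat = True, key = False, cold = True

  (1) {heat, cache, key}: 1 true — at least one ✓
  (2) cache=F, key=F — same ✓
  (3) {heat, cache, key}: 1/3 true — not all ✓
  (4) heat=T ⇒ cold: T ✓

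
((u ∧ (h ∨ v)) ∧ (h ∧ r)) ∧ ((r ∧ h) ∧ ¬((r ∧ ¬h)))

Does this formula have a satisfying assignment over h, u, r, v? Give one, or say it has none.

h: True; u: True; r: True; v: True

  (u ∧ (h ∨ v)) ∧ (h ∧ r) = True
    u ∧ (h ∨ v) = True
      h ∨ v = True
    h ∧ r = True
  (r ∧ h) ∧ ¬((r ∧ ¬h)) = True
    r ∧ h = True
    ¬((r ∧ ¬h)) = True
      r ∧ ¬h = False
        ¬h = False
Both conjuncts True, so the formula holds.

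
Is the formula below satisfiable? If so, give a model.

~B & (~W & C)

B=F, C=T, W=F

  ~B = True
  ~W & C = True
    ~W = True
Both conjuncts True, so the formula holds.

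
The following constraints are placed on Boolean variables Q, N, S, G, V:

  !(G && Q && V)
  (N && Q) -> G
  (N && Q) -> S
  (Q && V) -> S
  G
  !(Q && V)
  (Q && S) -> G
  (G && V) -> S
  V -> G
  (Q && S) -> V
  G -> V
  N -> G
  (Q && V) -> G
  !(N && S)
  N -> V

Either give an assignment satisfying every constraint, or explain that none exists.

Q = False; N = False; S = True; G = True; V = True

Unit clause (G) forces G = True.
In (!G || V) only V is left, so V = True.
In (!G || !Q || !V) only !Q is left, so Q = False.
In (!G || S || !V) only S is left, so S = True.
In (!N || !S) only !N is left, so N = False.
All clauses satisfied.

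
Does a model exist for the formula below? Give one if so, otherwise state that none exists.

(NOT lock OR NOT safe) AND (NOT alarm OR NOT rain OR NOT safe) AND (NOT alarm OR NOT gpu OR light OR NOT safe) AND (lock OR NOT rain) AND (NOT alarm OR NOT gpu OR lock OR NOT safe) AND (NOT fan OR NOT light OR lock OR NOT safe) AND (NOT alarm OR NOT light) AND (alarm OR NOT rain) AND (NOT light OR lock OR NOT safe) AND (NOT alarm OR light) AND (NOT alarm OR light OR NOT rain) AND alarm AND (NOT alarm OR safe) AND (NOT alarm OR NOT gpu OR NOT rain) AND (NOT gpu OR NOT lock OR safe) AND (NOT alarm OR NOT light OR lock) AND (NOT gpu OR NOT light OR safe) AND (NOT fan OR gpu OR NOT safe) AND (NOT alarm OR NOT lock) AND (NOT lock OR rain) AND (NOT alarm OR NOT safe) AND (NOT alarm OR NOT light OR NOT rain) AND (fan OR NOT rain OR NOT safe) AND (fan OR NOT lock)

Unsatisfiable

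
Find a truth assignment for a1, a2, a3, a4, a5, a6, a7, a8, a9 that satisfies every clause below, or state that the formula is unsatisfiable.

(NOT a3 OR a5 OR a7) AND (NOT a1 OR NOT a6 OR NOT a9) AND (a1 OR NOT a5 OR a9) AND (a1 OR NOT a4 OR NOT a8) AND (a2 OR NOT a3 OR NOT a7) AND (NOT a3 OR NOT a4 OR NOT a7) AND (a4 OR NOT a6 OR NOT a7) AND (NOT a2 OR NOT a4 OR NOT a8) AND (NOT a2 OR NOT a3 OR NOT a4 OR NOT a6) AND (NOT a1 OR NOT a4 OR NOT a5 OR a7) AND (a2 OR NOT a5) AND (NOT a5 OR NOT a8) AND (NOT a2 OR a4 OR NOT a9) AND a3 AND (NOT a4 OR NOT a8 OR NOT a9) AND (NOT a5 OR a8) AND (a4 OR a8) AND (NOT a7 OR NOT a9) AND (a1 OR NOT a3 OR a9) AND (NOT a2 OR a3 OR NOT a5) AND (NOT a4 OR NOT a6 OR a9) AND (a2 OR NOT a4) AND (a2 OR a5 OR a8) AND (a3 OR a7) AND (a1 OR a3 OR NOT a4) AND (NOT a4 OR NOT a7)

a1 = True; a2 = True; a3 = True; a4 = False; a5 = False; a6 = False; a7 = True; a8 = True; a9 = False

Unit clause (a3) forces a3 = True.
Set a1 = True.
Try a2 = False:
  (a2 OR NOT a3 OR NOT a7) forces a7 = False.
  (NOT a3 OR a5 OR a7) forces a5 = True.
  clause (a2 OR NOT a5) is falsified — backtrack.
So a2 = True.
Set a4 = False.
  then (NOT a2 OR a4 OR NOT a9) forces a9 = False.
  then (a4 OR a8) forces a8 = True.
  then (NOT a5 OR NOT a8) forces a5 = False.
  then (NOT a3 OR a5 OR a7) forces a7 = True.
  then (a4 OR NOT a6 OR NOT a7) forces a6 = False.
All clauses satisfied.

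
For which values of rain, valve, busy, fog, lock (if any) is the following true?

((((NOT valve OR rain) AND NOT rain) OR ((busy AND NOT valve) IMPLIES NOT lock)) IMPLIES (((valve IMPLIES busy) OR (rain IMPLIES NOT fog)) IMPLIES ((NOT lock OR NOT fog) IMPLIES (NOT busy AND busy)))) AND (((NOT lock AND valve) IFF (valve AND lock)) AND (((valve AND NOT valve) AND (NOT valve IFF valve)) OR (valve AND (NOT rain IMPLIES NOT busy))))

Case valve = True: the formula simplifies to ((busy OR (rain IMPLIES NOT fog)) IMPLIES ((NOT lock OR NOT fog) IMPLIES (NOT busy AND busy))) AND ((NOT lock IFF lock) AND (NOT rain IMPLIES NOT busy)).
  lock = True: the conjunct NOT lock IFF lock becomes NOT True IFF True = False.
  lock = False: the conjunct NOT lock IFF lock becomes NOT False IFF False = False.
Case valve = False: the conjunct ((valve AND NOT valve) AND (NOT valve IFF valve)) OR (valve AND (NOT rain IMPLIES NOT busy)) becomes (False AND False) OR (False AND (NOT rain IMPLIES NOT busy)) = False.
Both cases fail — unsatisfiable.

Unsatisfiable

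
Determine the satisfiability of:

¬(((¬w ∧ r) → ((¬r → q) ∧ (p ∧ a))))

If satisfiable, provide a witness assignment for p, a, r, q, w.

p=F, a=T, r=T, q=T, w=F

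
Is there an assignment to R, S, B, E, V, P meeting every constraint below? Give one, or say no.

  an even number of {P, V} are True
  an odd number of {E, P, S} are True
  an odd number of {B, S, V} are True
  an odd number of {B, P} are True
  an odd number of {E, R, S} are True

R=F; S=F; B=T; E=T; V=F; P=F

{P, V}: 0 true → even ✓
{E, P, S}: 1 true → odd ✓
{B, S, V}: 1 true → odd ✓
{B, P}: 1 true → odd ✓
{E, R, S}: 1 true → odd ✓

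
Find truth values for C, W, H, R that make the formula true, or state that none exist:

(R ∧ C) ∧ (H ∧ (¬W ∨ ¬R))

C = True, W = False, H = True, R = True

  R ∧ C = True
  H ∧ (¬W ∨ ¬R) = True
    ¬W ∨ ¬R = True
      ¬W = True
      ¬R = False
Both conjuncts True, so the formula holds.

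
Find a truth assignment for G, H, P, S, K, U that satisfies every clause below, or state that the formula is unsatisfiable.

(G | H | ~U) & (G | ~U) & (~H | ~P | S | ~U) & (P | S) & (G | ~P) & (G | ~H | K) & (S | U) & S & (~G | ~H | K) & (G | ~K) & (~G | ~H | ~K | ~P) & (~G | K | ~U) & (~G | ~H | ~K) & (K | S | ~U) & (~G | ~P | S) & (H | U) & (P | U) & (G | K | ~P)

G: True, H: False, P: True, S: True, K: True, U: True

Unit clause (S) forces S = True.
Try G = False:
  (G | ~U) forces U = False.
  (G | ~P) forces P = False.
  clause (P | U) is falsified — backtrack.
So G = True.
Try H = True:
  (~G | ~H | K) forces K = True.
  clause (~G | ~H | ~K) is falsified — backtrack.
So H = False.
  then (H | U) forces U = True.
  then (~G | K | ~U) forces K = True.
Set P = True.
All clauses satisfied.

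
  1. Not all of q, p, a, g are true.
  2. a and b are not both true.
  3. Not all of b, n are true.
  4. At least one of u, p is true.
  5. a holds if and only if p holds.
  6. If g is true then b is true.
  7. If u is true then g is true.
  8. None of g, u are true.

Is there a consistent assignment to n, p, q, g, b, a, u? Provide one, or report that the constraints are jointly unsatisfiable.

n = True, p = True, q = False, g = False, b = False, a = True, u = False

  (1) {q, p, a, g}: 2/4 true — not all ✓
  (2) a=T, b=F — not both ✓
  (3) {b, n}: 1/2 true — not all ✓
  (4) {u, p}: 1 true — at least one ✓
  (5) a=T, p=T — same ✓
  (6) g=F ⇒ b: vacuous ✓
  (7) u=F ⇒ g: vacuous ✓
  (8) {g, u}: 0 true — none ✓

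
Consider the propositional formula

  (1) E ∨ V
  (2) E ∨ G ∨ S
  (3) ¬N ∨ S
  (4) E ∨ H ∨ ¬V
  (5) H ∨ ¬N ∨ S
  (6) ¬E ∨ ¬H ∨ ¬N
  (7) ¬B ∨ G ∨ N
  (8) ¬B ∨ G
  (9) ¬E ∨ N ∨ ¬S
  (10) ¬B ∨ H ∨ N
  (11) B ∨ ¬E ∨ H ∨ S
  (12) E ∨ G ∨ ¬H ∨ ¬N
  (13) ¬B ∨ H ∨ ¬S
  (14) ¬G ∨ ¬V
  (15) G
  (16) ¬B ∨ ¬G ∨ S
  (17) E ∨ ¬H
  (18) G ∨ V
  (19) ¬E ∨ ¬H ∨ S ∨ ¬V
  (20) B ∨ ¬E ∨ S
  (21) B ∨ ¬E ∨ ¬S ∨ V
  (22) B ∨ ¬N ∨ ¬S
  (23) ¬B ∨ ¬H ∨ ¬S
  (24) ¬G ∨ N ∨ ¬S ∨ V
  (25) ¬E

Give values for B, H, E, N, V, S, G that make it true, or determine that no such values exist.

Case E = True:
  Clause (¬E) is falsified — contradiction.
Case E = False:
  (E ∨ V) forces V = True.
  (E ∨ H ∨ ¬V) forces H = True.
  Clause (E ∨ ¬H) is falsified — contradiction.
Both cases fail, so the formula is unsatisfiable.

No satisfying assignment exists.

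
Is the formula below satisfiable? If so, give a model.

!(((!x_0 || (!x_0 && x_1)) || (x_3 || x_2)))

x_0 = True, x_1 = False, x_2 = False, x_3 = False

  !(((!x_0 || (!x_0 && x_1)) || (x_3 || x_2))) = True
    (!x_0 || (!x_0 && x_1)) || (x_3 || x_2) = False
      !x_0 || (!x_0 && x_1) = False
        !x_0 = False
        !x_0 && x_1 = False
          !x_0 = False
      x_3 || x_2 = False
The formula evaluates to True.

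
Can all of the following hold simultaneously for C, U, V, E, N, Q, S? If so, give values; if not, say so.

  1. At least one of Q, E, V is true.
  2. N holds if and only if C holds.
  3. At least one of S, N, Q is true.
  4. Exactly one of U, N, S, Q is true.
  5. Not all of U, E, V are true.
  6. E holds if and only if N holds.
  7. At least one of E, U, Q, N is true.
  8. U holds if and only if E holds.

C = False, U = False, V = False, E = False, N = False, Q = True, S = False

  (1) {Q, E, V}: 1 true — at least one ✓
  (2) N=F, C=F — same ✓
  (3) {S, N, Q}: 1 true — at least one ✓
  (4) {U, N, S, Q}: 1 true — exactly one ✓
  (5) {U, E, V}: 0/3 true — not all ✓
  (6) E=F, N=F — same ✓
  (7) {E, U, Q, N}: 1 true — at least one ✓
  (8) U=F, E=F — same ✓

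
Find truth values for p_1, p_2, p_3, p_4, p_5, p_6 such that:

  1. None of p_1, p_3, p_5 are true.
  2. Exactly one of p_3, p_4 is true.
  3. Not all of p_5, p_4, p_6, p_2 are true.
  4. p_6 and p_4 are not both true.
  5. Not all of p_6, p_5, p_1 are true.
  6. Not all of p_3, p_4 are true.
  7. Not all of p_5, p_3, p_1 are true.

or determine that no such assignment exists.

p_1 = False, p_2 = False, p_3 = False, p_4 = True, p_5 = False, p_6 = False

  (1) {p_1, p_3, p_5}: 0 true — none ✓
  (2) {p_3, p_4}: 1 true — exactly one ✓
  (3) {p_5, p_4, p_6, p_2}: 1/4 true — not all ✓
  (4) p_6=F, p_4=T — not both ✓
  (5) {p_6, p_5, p_1}: 0/3 true — not all ✓
  (6) {p_3, p_4}: 1/2 true — not all ✓
  (7) {p_5, p_3, p_1}: 0/3 true — not all ✓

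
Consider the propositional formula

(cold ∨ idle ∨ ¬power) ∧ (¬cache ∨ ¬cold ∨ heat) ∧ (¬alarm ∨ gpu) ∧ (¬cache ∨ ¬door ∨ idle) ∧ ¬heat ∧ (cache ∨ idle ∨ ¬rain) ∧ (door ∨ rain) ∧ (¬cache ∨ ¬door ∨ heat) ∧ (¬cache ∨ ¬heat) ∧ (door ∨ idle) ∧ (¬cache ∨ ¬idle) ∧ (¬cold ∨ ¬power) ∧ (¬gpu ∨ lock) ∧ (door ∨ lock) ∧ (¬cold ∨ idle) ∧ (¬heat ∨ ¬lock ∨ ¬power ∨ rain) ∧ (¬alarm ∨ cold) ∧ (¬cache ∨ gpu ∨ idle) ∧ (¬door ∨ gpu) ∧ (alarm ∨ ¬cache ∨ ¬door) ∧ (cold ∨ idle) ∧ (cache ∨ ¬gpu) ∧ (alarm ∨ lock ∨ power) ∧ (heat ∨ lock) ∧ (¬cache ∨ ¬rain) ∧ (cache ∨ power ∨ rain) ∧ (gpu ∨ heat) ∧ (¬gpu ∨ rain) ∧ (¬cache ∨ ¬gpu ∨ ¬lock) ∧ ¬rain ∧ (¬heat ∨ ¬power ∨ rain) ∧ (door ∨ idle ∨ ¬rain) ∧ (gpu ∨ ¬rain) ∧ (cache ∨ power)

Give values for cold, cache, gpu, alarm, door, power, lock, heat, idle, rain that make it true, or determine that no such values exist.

No satisfying assignment exists.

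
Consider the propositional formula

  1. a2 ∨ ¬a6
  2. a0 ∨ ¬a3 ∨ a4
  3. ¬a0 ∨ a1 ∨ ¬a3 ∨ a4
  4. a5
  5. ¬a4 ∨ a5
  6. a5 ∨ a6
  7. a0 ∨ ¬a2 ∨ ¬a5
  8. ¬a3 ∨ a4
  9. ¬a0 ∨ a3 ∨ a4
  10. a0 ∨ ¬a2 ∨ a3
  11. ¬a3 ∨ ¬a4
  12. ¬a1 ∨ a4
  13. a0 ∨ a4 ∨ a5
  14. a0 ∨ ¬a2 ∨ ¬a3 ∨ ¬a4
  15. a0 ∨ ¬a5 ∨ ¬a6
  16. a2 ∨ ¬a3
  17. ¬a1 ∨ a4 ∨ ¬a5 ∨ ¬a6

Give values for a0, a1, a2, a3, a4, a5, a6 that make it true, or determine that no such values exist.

a0: True, a1: False, a2: True, a3: False, a4: True, a5: True, a6: True

Unit clause (a5) forces a5 = True.
Set a0 = True.
Set a1 = False.
Set a2 = True.
Try a3 = True:
  (¬a0 ∨ a1 ∨ ¬a3 ∨ a4) forces a4 = True.
  clause (¬a3 ∨ ¬a4) is falsified — backtrack.
So a3 = False.
  then (¬a0 ∨ a3 ∨ a4) forces a4 = True.
Set a6 = True.
All clauses satisfied.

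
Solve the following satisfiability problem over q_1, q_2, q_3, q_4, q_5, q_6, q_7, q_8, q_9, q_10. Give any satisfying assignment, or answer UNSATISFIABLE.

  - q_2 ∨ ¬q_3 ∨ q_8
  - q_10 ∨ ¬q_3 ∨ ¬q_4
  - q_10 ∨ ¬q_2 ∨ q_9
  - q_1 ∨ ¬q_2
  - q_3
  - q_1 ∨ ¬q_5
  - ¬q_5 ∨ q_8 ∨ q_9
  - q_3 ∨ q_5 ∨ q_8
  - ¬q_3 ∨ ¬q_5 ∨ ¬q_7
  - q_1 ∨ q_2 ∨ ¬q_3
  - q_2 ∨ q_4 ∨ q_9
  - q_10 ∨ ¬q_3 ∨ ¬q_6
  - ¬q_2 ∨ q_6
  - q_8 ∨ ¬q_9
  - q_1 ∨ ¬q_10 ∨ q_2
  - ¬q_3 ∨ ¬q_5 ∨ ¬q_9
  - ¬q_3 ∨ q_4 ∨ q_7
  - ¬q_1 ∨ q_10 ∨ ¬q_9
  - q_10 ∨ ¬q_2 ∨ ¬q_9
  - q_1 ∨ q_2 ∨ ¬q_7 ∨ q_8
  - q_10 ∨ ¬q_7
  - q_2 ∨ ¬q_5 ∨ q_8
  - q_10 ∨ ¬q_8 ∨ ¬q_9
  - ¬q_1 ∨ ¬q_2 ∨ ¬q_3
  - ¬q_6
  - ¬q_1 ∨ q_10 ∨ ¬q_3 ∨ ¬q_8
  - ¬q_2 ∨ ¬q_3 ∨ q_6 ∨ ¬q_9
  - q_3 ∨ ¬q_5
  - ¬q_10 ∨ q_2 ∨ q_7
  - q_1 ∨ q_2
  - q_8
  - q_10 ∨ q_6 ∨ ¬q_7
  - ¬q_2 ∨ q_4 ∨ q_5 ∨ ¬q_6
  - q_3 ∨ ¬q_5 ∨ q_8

q_1 = True; q_2 = False; q_3 = True; q_4 = True; q_5 = False; q_6 = False; q_7 = True; q_8 = True; q_9 = True; q_10 = True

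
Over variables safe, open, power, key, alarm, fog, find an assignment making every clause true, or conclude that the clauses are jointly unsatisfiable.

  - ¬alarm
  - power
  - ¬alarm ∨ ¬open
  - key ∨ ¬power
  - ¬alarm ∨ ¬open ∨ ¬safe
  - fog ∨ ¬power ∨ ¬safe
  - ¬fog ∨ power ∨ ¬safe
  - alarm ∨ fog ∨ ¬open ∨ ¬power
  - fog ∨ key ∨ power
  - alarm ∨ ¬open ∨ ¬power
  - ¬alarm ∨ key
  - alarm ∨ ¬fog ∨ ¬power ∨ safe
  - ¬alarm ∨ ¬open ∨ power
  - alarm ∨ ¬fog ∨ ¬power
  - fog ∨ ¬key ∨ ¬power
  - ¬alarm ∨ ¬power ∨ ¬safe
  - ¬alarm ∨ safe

Case power = True:
  (¬alarm) forces alarm = False.
  (key ∨ ¬power) forces key = True.
  (alarm ∨ ¬open ∨ ¬power) forces open = False.
  (alarm ∨ ¬fog ∨ ¬power) forces fog = False.
  Clause (fog ∨ ¬key ∨ ¬power) is falsified — contradiction.
Case power = False:
  Clause (power) is falsified — contradiction.
Both cases fail, so the formula is unsatisfiable.

The formula is unsatisfiable.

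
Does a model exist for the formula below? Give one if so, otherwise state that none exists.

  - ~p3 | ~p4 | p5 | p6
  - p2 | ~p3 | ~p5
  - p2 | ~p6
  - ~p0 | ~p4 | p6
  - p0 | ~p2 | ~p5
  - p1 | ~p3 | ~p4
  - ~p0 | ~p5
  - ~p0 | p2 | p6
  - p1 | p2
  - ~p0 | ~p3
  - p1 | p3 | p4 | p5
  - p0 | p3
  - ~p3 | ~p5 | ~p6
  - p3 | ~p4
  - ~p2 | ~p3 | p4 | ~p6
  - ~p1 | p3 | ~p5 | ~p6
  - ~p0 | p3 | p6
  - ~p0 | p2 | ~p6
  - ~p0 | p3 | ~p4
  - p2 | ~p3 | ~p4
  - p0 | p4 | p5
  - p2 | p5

Set p0 = False.
  then (p0 | p3) forces p3 = True.
Try p1 = False:
  (p1 | ~p3 | ~p4) forces p4 = False.
  (p1 | p2) forces p2 = True.
  (p0 | ~p2 | ~p5) forces p5 = False.
  clause (p0 | p4 | p5) is falsified — backtrack.
So p1 = True.
Try p2 = False:
  (p2 | ~p3 | ~p5) forces p5 = False.
  clause (p2 | p5) is falsified — backtrack.
So p2 = True.
  then (p0 | ~p2 | ~p5) forces p5 = False.
  then (p0 | p4 | p5) forces p4 = True.
  then (~p3 | ~p4 | p5 | p6) forces p6 = True.
All clauses satisfied.

p0=F, p1=T, p2=T, p3=T, p4=T, p5=F, p6=T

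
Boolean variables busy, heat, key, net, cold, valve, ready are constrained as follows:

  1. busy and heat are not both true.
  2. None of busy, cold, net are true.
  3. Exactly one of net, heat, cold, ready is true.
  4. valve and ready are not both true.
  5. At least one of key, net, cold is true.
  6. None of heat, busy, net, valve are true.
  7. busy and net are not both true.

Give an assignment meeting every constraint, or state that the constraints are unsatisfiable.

busy=F, heat=F, key=T, net=F, cold=F, valve=F, ready=T

  (1) busy=F, heat=F — not both ✓
  (2) {busy, cold, net}: 0 true — none ✓
  (3) {net, heat, cold, ready}: 1 true — exactly one ✓
  (4) valve=F, ready=T — not both ✓
  (5) {key, net, cold}: 1 true — at least one ✓
  (6) {heat, busy, net, valve}: 0 true — none ✓
  (7) busy=F, net=F — not both ✓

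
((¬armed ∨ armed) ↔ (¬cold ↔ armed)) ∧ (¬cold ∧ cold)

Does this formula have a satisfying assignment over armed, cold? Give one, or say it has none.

Case cold = True: the conjunct ¬cold is False.
Case cold = False: the conjunct cold is False.
Both cases fail — unsatisfiable.

Unsatisfiable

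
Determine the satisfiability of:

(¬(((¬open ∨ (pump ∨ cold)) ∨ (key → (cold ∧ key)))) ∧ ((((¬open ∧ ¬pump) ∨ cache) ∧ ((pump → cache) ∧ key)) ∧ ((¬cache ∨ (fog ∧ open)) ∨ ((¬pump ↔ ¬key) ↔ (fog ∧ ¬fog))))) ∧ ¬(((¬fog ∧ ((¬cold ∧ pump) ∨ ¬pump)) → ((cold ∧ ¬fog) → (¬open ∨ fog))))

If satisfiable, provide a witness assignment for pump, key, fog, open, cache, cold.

Case cold = True: the conjunct ¬(((¬open ∨ (pump ∨ cold)) ∨ (key → (cold ∧ key)))) becomes ¬((True ∨ (key → key))) = False.
Case cold = False: the conjunct ¬(((¬fog ∧ ((¬cold ∧ pump) ∨ ¬pump)) → ((cold ∧ ¬fog) → (¬open ∨ fog)))) becomes ¬(((¬fog ∧ (pump ∨ ¬pump)) → True)) = False.
Both cases fail — unsatisfiable.

UNSATISFIABLE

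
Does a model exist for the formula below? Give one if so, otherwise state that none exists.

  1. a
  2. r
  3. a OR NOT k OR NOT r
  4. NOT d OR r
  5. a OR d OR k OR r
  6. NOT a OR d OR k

r = True, k = True, d = True, a = True

Unit clause (a) forces a = True.
Unit clause (r) forces r = True.
Set k = True.
Set d = True.
Check each clause:
  (a): a holds.
  (r): r holds.
  (a OR NOT k OR NOT r): a holds.
  (NOT d OR r): r holds.
  (a OR d OR k OR r): a holds.
  (NOT a OR d OR k): d holds.
All clauses satisfied.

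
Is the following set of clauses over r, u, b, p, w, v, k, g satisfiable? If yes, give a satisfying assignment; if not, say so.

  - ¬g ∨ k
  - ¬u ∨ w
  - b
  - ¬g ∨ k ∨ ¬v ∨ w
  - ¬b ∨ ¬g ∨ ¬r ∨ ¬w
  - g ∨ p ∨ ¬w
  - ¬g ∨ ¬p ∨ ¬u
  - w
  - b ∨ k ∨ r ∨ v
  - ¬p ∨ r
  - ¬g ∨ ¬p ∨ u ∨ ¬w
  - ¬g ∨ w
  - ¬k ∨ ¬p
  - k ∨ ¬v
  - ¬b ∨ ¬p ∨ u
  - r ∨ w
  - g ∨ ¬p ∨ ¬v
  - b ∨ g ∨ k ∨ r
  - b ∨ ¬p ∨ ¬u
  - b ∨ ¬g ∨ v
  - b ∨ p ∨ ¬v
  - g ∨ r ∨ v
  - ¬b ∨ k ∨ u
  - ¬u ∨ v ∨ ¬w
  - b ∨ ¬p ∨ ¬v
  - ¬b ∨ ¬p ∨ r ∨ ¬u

r: False, u: False, b: True, p: False, w: True, v: True, k: True, g: True

Unit clause (b) forces b = True.
Unit clause (w) forces w = True.
Set r = False.
  then (¬p ∨ r) forces p = False.
  then (g ∨ p ∨ ¬w) forces g = True.
  then (¬g ∨ k) forces k = True.
Set u = False.
Set v = True.
All clauses satisfied.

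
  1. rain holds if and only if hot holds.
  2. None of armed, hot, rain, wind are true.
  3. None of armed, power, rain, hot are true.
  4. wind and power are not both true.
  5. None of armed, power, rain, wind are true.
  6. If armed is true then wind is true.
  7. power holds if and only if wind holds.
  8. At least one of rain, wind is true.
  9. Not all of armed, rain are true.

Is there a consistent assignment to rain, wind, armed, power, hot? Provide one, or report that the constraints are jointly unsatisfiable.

The formula is unsatisfiable.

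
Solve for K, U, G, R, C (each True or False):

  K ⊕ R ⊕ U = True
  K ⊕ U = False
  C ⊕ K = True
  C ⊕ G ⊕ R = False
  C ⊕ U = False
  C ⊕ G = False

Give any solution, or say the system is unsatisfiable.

Adding constraints 2, 3, 5 mod 2: every variable appears an even number of times on the left, so the left side is 0.
But the right sides sum to 1 (mod 2). 0 ≠ 1 — the system is inconsistent.

Unsatisfiable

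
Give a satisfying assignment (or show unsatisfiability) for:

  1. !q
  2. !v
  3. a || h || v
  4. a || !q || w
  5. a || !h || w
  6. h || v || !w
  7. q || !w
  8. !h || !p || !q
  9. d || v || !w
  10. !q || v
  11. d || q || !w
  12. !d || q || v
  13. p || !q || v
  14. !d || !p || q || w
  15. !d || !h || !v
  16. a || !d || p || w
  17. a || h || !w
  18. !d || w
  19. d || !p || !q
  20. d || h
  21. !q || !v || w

p = True, w = False, a = True, d = False, q = False, v = False, h = True

Unit clause (!q) forces q = False.
Unit clause (!v) forces v = False.
In (q || !w) only !w is left, so w = False.
In (!d || q || v) only !d is left, so d = False.
In (d || h) only h is left, so h = True.
In (a || !h || w) only a is left, so a = True.
Set p = True.
All clauses satisfied.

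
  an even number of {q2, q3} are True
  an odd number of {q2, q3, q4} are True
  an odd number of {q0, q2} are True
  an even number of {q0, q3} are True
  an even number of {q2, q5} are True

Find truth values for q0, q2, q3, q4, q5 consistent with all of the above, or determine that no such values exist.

No satisfying assignment exists.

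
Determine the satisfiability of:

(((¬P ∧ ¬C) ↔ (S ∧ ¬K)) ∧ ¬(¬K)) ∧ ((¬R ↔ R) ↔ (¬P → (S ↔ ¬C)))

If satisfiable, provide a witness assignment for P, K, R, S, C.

P = False, K = True, R = True, S = True, C = True

  ((¬P ∧ ¬C) ↔ (S ∧ ¬K)) ∧ ¬(¬K) = True
    (¬P ∧ ¬C) ↔ (S ∧ ¬K) = True
      ¬P ∧ ¬C = False
        ¬P = True
        ¬C = False
      S ∧ ¬K = False
        ¬K = False
    ¬(¬K) = True
      ¬K = False
  (¬R ↔ R) ↔ (¬P → (S ↔ ¬C)) = True
    ¬R ↔ R = False
      ¬R = False
    ¬P → (S ↔ ¬C) = False
      ¬P = True
      S ↔ ¬C = False
        ¬C = False
Both conjuncts True, so the formula holds.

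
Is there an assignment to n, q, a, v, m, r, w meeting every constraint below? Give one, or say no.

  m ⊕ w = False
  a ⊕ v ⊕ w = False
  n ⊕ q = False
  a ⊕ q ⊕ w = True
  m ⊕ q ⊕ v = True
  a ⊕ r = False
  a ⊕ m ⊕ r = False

n = False; q = False; a = True; v = True; m = False; r = True; w = False

m ⊕ w = F ⊕ F = False ✓
a ⊕ v ⊕ w = T ⊕ T ⊕ F = False ✓
n ⊕ q = F ⊕ F = False ✓
a ⊕ q ⊕ w = T ⊕ F ⊕ F = True ✓
m ⊕ q ⊕ v = F ⊕ F ⊕ T = True ✓
a ⊕ r = T ⊕ T = False ✓
a ⊕ m ⊕ r = T ⊕ F ⊕ T = False ✓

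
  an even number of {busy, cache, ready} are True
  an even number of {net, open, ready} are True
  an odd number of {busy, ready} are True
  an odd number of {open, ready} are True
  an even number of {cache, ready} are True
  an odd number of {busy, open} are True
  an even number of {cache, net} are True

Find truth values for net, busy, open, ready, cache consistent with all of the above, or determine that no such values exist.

Adding constraints 3, 4, 6 mod 2: every variable appears an even number of times on the left, so the left side is 0.
But the right sides sum to 1 (mod 2). 0 ≠ 1 — the system is inconsistent.

Unsatisfiable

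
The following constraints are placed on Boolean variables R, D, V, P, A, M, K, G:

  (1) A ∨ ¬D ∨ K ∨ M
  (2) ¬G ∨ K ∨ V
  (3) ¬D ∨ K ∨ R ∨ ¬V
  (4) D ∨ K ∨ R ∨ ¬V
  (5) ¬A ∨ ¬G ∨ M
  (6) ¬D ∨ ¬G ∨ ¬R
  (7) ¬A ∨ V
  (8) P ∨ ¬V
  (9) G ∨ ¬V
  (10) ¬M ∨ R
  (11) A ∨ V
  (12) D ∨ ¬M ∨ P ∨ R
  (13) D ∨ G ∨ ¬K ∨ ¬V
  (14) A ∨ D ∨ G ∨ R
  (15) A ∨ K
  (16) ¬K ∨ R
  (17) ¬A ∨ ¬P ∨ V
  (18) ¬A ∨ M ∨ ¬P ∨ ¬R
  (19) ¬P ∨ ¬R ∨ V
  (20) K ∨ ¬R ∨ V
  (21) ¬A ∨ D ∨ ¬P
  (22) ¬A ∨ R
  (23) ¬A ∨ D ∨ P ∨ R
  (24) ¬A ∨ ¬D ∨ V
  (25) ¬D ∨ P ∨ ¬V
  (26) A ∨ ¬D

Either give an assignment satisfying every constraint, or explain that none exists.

Try R = False:
  (¬M ∨ R) forces M = False.
  (¬K ∨ R) forces K = False.
  (A ∨ K) forces A = True.
  clause (¬A ∨ R) is falsified — backtrack.
So R = True.
Set D = False.
Try V = False:
  (¬A ∨ V) forces A = False.
  clause (A ∨ V) is falsified — backtrack.
So V = True.
  then (P ∨ ¬V) forces P = True.
  then (G ∨ ¬V) forces G = True.
  then (¬A ∨ D ∨ ¬P) forces A = False.
  then (A ∨ K) forces K = True.
Set M = False.
All clauses satisfied.

R=T; D=F; V=T; P=T; A=F; M=F; K=T; G=T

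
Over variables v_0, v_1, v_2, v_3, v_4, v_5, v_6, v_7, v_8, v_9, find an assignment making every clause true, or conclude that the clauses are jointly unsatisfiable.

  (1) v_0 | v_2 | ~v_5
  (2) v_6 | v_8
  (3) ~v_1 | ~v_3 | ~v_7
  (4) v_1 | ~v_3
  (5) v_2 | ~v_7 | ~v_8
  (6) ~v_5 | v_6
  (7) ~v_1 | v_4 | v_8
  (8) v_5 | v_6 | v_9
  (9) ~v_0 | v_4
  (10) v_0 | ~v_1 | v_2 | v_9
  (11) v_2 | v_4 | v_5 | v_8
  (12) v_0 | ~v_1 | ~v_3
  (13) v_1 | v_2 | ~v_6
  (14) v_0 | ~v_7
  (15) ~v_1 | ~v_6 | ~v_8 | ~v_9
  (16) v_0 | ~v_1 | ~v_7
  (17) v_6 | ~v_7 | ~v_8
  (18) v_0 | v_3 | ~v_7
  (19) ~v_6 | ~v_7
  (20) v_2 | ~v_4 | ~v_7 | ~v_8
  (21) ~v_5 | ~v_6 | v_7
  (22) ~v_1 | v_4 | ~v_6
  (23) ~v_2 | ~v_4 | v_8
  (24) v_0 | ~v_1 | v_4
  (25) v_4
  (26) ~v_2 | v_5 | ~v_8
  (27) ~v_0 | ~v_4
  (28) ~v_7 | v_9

v_0: False, v_1: True, v_2: False, v_3: False, v_4: True, v_5: False, v_6: False, v_7: False, v_8: True, v_9: True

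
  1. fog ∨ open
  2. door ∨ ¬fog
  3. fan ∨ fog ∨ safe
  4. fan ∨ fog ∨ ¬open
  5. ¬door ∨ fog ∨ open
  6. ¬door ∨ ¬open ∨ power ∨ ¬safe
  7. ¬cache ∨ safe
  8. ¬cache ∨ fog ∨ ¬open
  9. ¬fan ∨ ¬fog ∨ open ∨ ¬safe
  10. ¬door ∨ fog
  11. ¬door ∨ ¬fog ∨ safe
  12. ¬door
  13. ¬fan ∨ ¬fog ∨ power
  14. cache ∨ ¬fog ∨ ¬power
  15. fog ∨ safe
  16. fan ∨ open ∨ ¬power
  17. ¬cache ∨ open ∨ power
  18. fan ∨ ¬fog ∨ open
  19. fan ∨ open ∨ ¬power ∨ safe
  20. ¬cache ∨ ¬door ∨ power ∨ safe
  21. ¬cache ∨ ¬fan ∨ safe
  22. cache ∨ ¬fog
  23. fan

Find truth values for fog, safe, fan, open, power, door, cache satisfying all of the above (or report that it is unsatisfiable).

fog = False, safe = True, fan = True, open = True, power = False, door = False, cache = False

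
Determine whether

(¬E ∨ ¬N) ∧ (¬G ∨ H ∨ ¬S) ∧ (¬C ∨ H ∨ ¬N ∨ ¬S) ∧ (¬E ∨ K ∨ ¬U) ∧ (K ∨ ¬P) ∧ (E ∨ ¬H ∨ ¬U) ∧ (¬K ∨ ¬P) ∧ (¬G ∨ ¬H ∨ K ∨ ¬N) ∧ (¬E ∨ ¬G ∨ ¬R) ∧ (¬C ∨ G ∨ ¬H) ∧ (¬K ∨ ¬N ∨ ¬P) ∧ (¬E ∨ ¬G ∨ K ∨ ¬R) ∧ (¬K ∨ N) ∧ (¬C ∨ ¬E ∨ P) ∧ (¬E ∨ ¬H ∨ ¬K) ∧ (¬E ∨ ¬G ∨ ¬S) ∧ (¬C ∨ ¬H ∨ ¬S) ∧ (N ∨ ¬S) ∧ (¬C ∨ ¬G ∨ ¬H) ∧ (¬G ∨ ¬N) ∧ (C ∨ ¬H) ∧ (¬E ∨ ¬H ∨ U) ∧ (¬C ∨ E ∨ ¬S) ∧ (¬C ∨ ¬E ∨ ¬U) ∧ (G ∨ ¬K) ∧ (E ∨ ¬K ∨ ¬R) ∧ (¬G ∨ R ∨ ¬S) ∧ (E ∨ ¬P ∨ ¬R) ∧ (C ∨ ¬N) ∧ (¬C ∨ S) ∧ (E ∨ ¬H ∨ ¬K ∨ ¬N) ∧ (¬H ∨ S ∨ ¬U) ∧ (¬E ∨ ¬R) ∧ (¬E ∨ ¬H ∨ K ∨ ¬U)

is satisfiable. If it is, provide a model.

Set R = False.
Try K = True:
  (¬K ∨ ¬P) forces P = False.
  (¬K ∨ N) forces N = True.
  (¬E ∨ ¬N) forces E = False.
  (¬G ∨ ¬N) forces G = False.
  clause (G ∨ ¬K) is falsified — backtrack.
So K = False.
  then (K ∨ ¬P) forces P = False.
Set E = False.
Set G = True.
  then (¬G ∨ ¬N) forces N = False.
  then (¬G ∨ R ∨ ¬S) forces S = False.
  then (¬C ∨ S) forces C = False.
  then (C ∨ ¬H) forces H = False.
Set U = False.
All clauses satisfied.

R = False, K = False, E = False, G = True, H = False, U = False, N = False, P = False, C = False, S = False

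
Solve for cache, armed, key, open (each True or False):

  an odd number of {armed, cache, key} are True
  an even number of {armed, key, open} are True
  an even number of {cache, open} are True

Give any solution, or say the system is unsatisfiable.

Adding constraints 1, 2, 3 mod 2: every variable appears an even number of times on the left, so the left side is 0.
But the right sides sum to 1 (mod 2). 0 ≠ 1 — the system is inconsistent.

The formula is unsatisfiable.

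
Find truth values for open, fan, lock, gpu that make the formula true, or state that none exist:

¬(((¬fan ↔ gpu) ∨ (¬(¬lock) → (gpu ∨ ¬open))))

open = True, fan = False, lock = True, gpu = False

  ¬(((¬fan ↔ gpu) ∨ (¬(¬lock) → (gpu ∨ ¬open)))) = True
    (¬fan ↔ gpu) ∨ (¬(¬lock) → (gpu ∨ ¬open)) = False
      ¬fan ↔ gpu = False
        ¬fan = True
      ¬(¬lock) → (gpu ∨ ¬open) = False
        ¬(¬lock) = True
          ¬lock = False
        gpu ∨ ¬open = False
          ¬open = False
The formula evaluates to True.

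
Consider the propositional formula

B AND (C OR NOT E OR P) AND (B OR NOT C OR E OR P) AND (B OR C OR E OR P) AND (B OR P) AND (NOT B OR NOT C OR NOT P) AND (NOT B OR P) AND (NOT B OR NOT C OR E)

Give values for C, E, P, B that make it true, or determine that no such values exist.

C: False; E: False; P: True; B: True

Unit clause (B) forces B = True.
In (NOT B OR P) only P is left, so P = True.
In (NOT B OR NOT C OR NOT P) only NOT C is left, so C = False.
Set E = False.
Check each clause:
  (B): B holds.
  (C OR NOT E OR P): NOT E holds.
  (B OR NOT C OR E OR P): B holds.
  (B OR C OR E OR P): B holds.
  (B OR P): B holds.
  (NOT B OR NOT C OR NOT P): NOT C holds.
  (NOT B OR P): P holds.
  (NOT B OR NOT C OR E): NOT C holds.
All clauses satisfied.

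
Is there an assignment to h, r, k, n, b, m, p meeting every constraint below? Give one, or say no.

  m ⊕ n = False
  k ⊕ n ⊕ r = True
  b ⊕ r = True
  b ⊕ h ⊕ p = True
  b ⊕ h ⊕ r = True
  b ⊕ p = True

h: False, r: True, k: False, n: False, b: False, m: False, p: True

m ⊕ n = F ⊕ F = False ✓
k ⊕ n ⊕ r = F ⊕ F ⊕ T = True ✓
b ⊕ r = F ⊕ T = True ✓
b ⊕ h ⊕ p = F ⊕ F ⊕ T = True ✓
b ⊕ h ⊕ r = F ⊕ F ⊕ T = True ✓
b ⊕ p = F ⊕ T = True ✓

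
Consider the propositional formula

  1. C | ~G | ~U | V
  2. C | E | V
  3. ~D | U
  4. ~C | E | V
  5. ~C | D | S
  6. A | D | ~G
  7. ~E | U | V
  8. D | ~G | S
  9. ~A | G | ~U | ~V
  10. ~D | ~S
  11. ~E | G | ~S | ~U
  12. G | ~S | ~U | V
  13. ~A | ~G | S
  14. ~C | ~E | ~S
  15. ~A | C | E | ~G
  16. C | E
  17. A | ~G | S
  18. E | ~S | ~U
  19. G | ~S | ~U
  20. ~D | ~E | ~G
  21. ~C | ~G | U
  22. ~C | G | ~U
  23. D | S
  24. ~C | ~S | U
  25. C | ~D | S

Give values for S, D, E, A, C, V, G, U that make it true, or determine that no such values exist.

Set S = True.
  then (~D | ~S) forces D = False.
Set E = True.
  then (~C | ~E | ~S) forces C = False.
Set A = False.
  then (A | D | ~G) forces G = False.
  then (~E | G | ~S | ~U) forces U = False.
  then (~E | U | V) forces V = True.
All clauses satisfied.

S=T, D=F, E=T, A=F, C=F, V=T, G=F, U=F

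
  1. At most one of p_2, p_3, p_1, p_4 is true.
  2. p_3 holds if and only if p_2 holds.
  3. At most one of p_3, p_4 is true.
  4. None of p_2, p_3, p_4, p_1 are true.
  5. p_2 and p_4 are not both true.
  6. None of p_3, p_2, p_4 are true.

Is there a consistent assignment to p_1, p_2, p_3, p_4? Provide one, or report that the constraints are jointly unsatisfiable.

p_1: False, p_2: False, p_3: False, p_4: False

  (1) {p_2, p_3, p_1, p_4}: 0 true — at most one ✓
  (2) p_3=F, p_2=F — same ✓
  (3) {p_3, p_4}: 0 true — at most one ✓
  (4) {p_2, p_3, p_4, p_1}: 0 true — none ✓
  (5) p_2=F, p_4=F — not both ✓
  (6) {p_3, p_2, p_4}: 0 true — none ✓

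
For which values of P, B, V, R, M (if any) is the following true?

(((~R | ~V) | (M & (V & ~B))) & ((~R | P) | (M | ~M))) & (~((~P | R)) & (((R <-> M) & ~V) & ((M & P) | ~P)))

Unsatisfiable

Case R = True: the conjunct ~((~P | R)) becomes ~((~P | True)) = False.
Case R = False: the formula simplifies to ~(~P) & ((~M & ~V) & ((M & P) | ~P)).
  P = True: simplifies to (~M & ~V) & M.
    M = True: the conjunct ~M is False.
    M = False: the conjunct M is False.
  P = False: the conjunct ~(~P) becomes ~(~False) = False.
Both cases fail — unsatisfiable.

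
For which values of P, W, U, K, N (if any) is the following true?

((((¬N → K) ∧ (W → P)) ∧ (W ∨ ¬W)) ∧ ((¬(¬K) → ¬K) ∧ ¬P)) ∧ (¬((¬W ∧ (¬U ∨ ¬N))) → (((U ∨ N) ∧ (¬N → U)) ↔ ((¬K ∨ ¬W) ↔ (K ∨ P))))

P = False, W = False, U = False, K = False, N = True

  (((¬N → K) ∧ (W → P)) ∧ (W ∨ ¬W)) ∧ ((¬(¬K) → ¬K) ∧ ¬P) = True
    ((¬N → K) ∧ (W → P)) ∧ (W ∨ ¬W) = True
      (¬N → K) ∧ (W → P) = True
        ¬N → K = True
          ¬N = False
        W → P = True
      W ∨ ¬W = True
        ¬W = True
    (¬(¬K) → ¬K) ∧ ¬P = True
      ¬(¬K) → ¬K = True
        ¬(¬K) = False
          ¬K = True
        ¬K = True
      ¬P = True
  ¬((¬W ∧ (¬U ∨ ¬N))) → (((U ∨ N) ∧ (¬N → U)) ↔ ((¬K ∨ ¬W) ↔ (K ∨ P))) = True
    ¬((¬W ∧ (¬U ∨ ¬N))) = False
      ¬W ∧ (¬U ∨ ¬N) = True
        ¬W = True
        ¬U ∨ ¬N = True
          ¬U = True
          ¬N = False
    ((U ∨ N) ∧ (¬N → U)) ↔ ((¬K ∨ ¬W) ↔ (K ∨ P)) = False
      (U ∨ N) ∧ (¬N → U) = True
        U ∨ N = True
        ¬N → U = True
          ¬N = False
      (¬K ∨ ¬W) ↔ (K ∨ P) = False
        ¬K ∨ ¬W = True
          ¬K = True
          ¬W = True
        K ∨ P = False
Both conjuncts True, so the formula holds.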